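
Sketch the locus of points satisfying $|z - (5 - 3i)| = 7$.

|z - z0| = r describes a circle centered at z0 with radius r
Here z0 = 5 - 3i and r = 7
Locus: Circle centered at (5, -3) with radius 7


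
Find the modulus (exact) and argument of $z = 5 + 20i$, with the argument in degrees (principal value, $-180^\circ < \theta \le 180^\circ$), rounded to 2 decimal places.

|z| = sqrt(5^2 + 20^2) = sqrt(425)
arg(z) = arctan(b/a) = arctan(20/5) (quadrant-adjusted) = 75.96°


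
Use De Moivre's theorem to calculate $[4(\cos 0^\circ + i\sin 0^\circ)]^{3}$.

By De Moivre: z^n = r^n(cos(nθ) + i sin(nθ))
= 4^3(cos(3*0°) + i sin(3*0°))
= 64(cos 0° + i sin 0°)
= 64


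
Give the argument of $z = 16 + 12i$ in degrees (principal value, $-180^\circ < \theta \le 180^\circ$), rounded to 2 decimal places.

θ = arctan(b/a) = arctan(12/16) (quadrant-adjusted) = 36.87°


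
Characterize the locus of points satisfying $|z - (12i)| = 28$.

|z - z0| = r describes a circle centered at z0 with radius r
Here z0 = 12i and r = 28
Locus: Circle centered at (0, 12) with radius 28


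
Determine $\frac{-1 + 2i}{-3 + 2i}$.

Multiply numerator and denominator by conjugate (-3 - 2i):
= (-1 + 2i)(-3 - 2i) / ((-3)^2 + 2^2)
= (7 - 4i) / 13
= 7/13 - (4/13)i


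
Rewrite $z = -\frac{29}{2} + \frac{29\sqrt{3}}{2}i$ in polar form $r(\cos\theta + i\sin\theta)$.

r = |z| = sqrt(a^2 + b^2) = sqrt((-29/2)^2 + (29*sqrt(3)/2)^2) = sqrt(841/4 + 2523/4) = sqrt(841) = 29
θ = arctan(b/a) = arctan(25.1147/-14.5) (quadrant-adjusted) = 120°
z = 29(cos 120° + i sin 120°)


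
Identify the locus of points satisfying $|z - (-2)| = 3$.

|z - z0| = r describes a circle centered at z0 with radius r
Here z0 = -2 and r = 3
Locus: Circle centered at (-2, 0) with radius 3


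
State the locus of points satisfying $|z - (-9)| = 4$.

|z - z0| = r describes a circle centered at z0 with radius r
Here z0 = -9 and r = 4
Locus: Circle centered at (-9, 0) with radius 4


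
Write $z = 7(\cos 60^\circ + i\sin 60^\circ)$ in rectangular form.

a = r cos θ = 7 * 1/2 = 7/2
b = r sin θ = 7 * sqrt(3)/2 = 7*sqrt(3)/2
z = 7/2 + (7*sqrt(3)/2)i


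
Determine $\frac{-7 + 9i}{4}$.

Divisor is real, so divide each part by 4:
= -7/4 + (9/4)i


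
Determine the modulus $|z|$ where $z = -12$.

|z| = sqrt(a^2 + b^2) = sqrt((-12)^2 + 0^2) = sqrt(144) = 12


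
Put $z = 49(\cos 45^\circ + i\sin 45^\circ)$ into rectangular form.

a = r cos θ = 49 * sqrt(2)/2 = 49*sqrt(2)/2
b = r sin θ = 49 * sqrt(2)/2 = 49*sqrt(2)/2
z = 49*sqrt(2)/2 + (49*sqrt(2)/2)i


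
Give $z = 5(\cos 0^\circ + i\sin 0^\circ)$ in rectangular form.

a = r cos θ = 5 * 1 = 5
b = r sin θ = 5 * 0 = 0
z = 5


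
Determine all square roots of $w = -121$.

|w| = 121, arg(w) = 180°
Root modulus = 121^(1/2) = 11
Root arguments: θ_k = (180° + 360°k)/2 for k = 0, 1, ..., 1
Roots: 11i, -11i


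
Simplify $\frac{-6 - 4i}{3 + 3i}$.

Multiply numerator and denominator by conjugate (3 - 3i):
= (-6 - 4i)(3 - 3i) / (3^2 + 3^2)
= (-30 + 6i) / 18
Divide through by 6: (-5 + i) / 3
= -5/3 + (1/3)i


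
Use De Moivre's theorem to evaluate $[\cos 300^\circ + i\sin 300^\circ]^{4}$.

By De Moivre: z^n = r^n(cos(nθ) + i sin(nθ))
= 1^4(cos(4*300°) + i sin(4*300°))
= 1(cos 120° + i sin 120°)
= -1/2 + (sqrt(3)/2)i


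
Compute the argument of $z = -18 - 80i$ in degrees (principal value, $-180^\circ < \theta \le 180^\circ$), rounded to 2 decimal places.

θ = arctan(b/a) = arctan(-80/-18) (quadrant-adjusted) = -102.68°


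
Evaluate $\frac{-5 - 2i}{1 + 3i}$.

Multiply numerator and denominator by conjugate (1 - 3i):
= (-5 - 2i)(1 - 3i) / (1^2 + 3^2)
= (-11 + 13i) / 10
= -11/10 + (13/10)i


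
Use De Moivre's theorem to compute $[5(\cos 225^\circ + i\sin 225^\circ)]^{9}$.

By De Moivre: z^n = r^n(cos(nθ) + i sin(nθ))
= 5^9(cos(9*225°) + i sin(9*225°))
= 1953125(cos 225° + i sin 225°)
= -1953125*sqrt(2)/2 - (1953125*sqrt(2)/2)i


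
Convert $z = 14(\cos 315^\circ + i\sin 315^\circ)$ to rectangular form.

a = r cos θ = 14 * sqrt(2)/2 = 7*sqrt(2)
b = r sin θ = 14 * -sqrt(2)/2 = -7*sqrt(2)
z = 7*sqrt(2) - 7*sqrt(2)i


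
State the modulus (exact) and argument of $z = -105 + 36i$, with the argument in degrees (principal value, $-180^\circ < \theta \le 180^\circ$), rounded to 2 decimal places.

|z| = sqrt((-105)^2 + 36^2) = 111
arg(z) = arctan(b/a) = arctan(36/-105) (quadrant-adjusted) = 161.08°


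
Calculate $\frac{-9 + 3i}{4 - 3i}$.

Multiply numerator and denominator by conjugate (4 + 3i):
= (-9 + 3i)(4 + 3i) / (4^2 + (-3)^2)
= (-45 - 15i) / 25
Divide through by 5: (-9 - 3i) / 5
= -9/5 - (3/5)i


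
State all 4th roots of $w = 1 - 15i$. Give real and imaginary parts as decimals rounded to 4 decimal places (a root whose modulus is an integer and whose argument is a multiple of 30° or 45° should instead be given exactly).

|w| = sqrt(226) ≈ 15.033296, arg(w) ≈ 273.814075°
Root modulus = sqrt(226)^(1/4) ≈ 1.969081
Root arguments: θ_k = (arg(w) + 360°k)/4 for k = 0, 1, ..., 3
Compute each root as (root modulus)(cos θ_k + i sin θ_k) using full-precision intermediates, then round to 4 decimal places.
Roots: 0.7232 + 1.8315i, -1.8315 + 0.7232i, -0.7232 - 1.8315i, 1.8315 - 0.7232i


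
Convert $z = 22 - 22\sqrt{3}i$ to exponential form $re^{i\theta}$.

r = |z| = sqrt((22)^2 + (-22*sqrt(3))^2) = sqrt(484 + 1452) = sqrt(1936) = 44
θ = arctan(b/a) = arctan(-38.1051/22) (quadrant-adjusted) = -60° = -π/3
z = 44e^(-i*π/3)


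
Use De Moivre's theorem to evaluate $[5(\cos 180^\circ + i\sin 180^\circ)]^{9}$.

By De Moivre: z^n = r^n(cos(nθ) + i sin(nθ))
= 5^9(cos(9*180°) + i sin(9*180°))
= 1953125(cos 180° + i sin 180°)
= -1953125


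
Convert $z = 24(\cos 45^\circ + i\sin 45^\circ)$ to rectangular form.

a = r cos θ = 24 * sqrt(2)/2 = 12*sqrt(2)
b = r sin θ = 24 * sqrt(2)/2 = 12*sqrt(2)
z = 12*sqrt(2) + 12*sqrt(2)i


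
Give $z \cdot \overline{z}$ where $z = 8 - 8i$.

z * conjugate(z) = |z|^2 = a^2 + b^2
= 8^2 + (-8)^2 = 128


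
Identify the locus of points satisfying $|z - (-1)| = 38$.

|z - z0| = r describes a circle centered at z0 with radius r
Here z0 = -1 and r = 38
Locus: Circle centered at (-1, 0) with radius 38


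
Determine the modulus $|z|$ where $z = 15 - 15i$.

|z| = sqrt(a^2 + b^2) = sqrt(15^2 + (-15)^2) = sqrt(450) = sqrt(450)


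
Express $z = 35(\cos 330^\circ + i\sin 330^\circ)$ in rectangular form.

a = r cos θ = 35 * sqrt(3)/2 = 35*sqrt(3)/2
b = r sin θ = 35 * -1/2 = -35/2
z = 35*sqrt(3)/2 - (35/2)i


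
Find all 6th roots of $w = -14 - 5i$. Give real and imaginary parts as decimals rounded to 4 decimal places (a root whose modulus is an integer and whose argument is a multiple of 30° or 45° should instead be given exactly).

|w| = sqrt(221) ≈ 14.866069, arg(w) ≈ 199.653824°
Root modulus = sqrt(221)^(1/6) ≈ 1.568072
Root arguments: θ_k = (arg(w) + 360°k)/6 for k = 0, 1, ..., 5
Compute each root as (root modulus)(cos θ_k + i sin θ_k) using full-precision intermediates, then round to 4 decimal places.
Roots: 1.3110 + 0.8603i, -0.0896 + 1.5655i, -1.4006 + 0.7052i, -1.3110 - 0.8603i, 0.0896 - 1.5655i, 1.4006 - 0.7052i


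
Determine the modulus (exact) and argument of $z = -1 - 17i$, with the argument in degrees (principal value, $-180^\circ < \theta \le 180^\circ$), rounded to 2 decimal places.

|z| = sqrt((-1)^2 + (-17)^2) = sqrt(290)
arg(z) = arctan(b/a) = arctan(-17/-1) (quadrant-adjusted) = -93.37°


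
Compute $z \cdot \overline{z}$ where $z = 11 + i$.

z * conjugate(z) = |z|^2 = a^2 + b^2
= 11^2 + 1^2 = 122


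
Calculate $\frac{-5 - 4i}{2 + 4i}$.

Multiply numerator and denominator by conjugate (2 - 4i):
= (-5 - 4i)(2 - 4i) / (2^2 + 4^2)
= (-26 + 12i) / 20
Divide through by 2: (-13 + 6i) / 10
= -13/10 + (3/5)i


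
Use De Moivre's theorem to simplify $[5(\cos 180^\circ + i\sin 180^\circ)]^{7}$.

By De Moivre: z^n = r^n(cos(nθ) + i sin(nθ))
= 5^7(cos(7*180°) + i sin(7*180°))
= 78125(cos 180° + i sin 180°)
= -78125


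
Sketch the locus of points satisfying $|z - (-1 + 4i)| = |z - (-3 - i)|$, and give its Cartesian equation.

|z - z1| = |z - z2| means z is equidistant from z1 and z2,
i.e. the perpendicular bisector of the segment from (-1, 4) to (-3, -1) (midpoint (-2, 3/2)).
With z = x + yi, square both sides:
(x - (-1))^2 + (y - 4)^2 = (x - (-3))^2 + (y - (-1))^2
The x^2 and y^2 terms cancel: -4x + (-10)y = 10 - 17 = -7
Simplify: 4x + 10y = 7
Locus: Perpendicular bisector of the segment from (-1, 4) to (-3, -1): the line 4x + 10y = 7


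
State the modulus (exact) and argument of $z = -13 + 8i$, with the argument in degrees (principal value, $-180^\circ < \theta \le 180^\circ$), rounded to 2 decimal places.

|z| = sqrt((-13)^2 + 8^2) = sqrt(233)
arg(z) = arctan(b/a) = arctan(8/-13) (quadrant-adjusted) = 148.39°


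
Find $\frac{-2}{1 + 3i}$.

Multiply numerator and denominator by conjugate (1 - 3i):
= (-2)(1 - 3i) / (1^2 + 3^2)
= (-2 + 6i) / 10
Divide through by 2: (-1 + 3i) / 5
= -1/5 + (3/5)i


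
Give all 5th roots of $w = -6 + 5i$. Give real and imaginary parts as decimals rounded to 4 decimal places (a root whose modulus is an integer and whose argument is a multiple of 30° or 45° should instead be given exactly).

|w| = sqrt(61) ≈ 7.810250, arg(w) ≈ 140.194429°
Root modulus = sqrt(61)^(1/5) ≈ 1.508457
Root arguments: θ_k = (arg(w) + 360°k)/5 for k = 0, 1, ..., 4
Compute each root as (root modulus)(cos θ_k + i sin θ_k) using full-precision intermediates, then round to 4 decimal places.
Roots: 1.3314 + 0.7091i, -0.2629 + 1.4854i, -1.4939 + 0.2089i, -0.6603 - 1.3562i, 1.0858 - 1.0471i


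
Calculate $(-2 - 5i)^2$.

(a + bi)^2 = a^2 - b^2 + 2abi
= (-2)^2 - (-5)^2 + 2*(-2)*(-5)i
= -21 + 20i


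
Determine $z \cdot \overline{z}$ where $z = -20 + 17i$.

z * conjugate(z) = |z|^2 = a^2 + b^2
= (-20)^2 + 17^2 = 689


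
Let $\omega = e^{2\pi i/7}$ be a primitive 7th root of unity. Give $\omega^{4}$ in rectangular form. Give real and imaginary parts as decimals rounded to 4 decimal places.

ω^4 = e^(2πi·4/7) = e^(i·8π/7)
= cos(8π/7) + i sin(8π/7)
= -0.9010 - 0.4339i


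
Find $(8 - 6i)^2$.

(a + bi)^2 = a^2 - b^2 + 2abi
= 8^2 - (-6)^2 + 2*8*(-6)i
= 28 - 96i


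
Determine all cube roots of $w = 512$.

|w| = 512, arg(w) = 0°
Root modulus = 512^(1/3) = 8
Root arguments: θ_k = (0° + 360°k)/3 for k = 0, 1, ..., 2
Roots: 8, -4 + 4*sqrt(3)i, -4 - 4*sqrt(3)i


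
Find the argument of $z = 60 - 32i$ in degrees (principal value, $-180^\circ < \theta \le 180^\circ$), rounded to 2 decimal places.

θ = arctan(b/a) = arctan(-32/60) (quadrant-adjusted) = -28.07°


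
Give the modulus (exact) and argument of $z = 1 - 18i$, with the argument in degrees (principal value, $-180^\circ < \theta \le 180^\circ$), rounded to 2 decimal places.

|z| = sqrt(1^2 + (-18)^2) = sqrt(325)
arg(z) = arctan(b/a) = arctan(-18/1) (quadrant-adjusted) = -86.82°


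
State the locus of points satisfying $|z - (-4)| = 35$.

|z - z0| = r describes a circle centered at z0 with radius r
Here z0 = -4 and r = 35
Locus: Circle centered at (-4, 0) with radius 35


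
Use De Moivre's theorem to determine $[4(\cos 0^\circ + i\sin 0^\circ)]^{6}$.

By De Moivre: z^n = r^n(cos(nθ) + i sin(nθ))
= 4^6(cos(6*0°) + i sin(6*0°))
= 4096(cos 0° + i sin 0°)
= 4096


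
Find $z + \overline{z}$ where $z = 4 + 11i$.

z + conjugate(z) = (a + bi) + (a - bi) = 2a
= 2 * 4 = 8


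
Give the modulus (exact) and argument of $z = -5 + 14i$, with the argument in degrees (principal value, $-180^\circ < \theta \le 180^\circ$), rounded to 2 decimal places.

|z| = sqrt((-5)^2 + 14^2) = sqrt(221)
arg(z) = arctan(b/a) = arctan(14/-5) (quadrant-adjusted) = 109.65°


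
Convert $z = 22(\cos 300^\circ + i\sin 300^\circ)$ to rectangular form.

a = r cos θ = 22 * 1/2 = 11
b = r sin θ = 22 * -sqrt(3)/2 = -11*sqrt(3)
z = 11 - 11*sqrt(3)i


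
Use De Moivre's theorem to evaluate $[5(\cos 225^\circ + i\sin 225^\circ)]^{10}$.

By De Moivre: z^n = r^n(cos(nθ) + i sin(nθ))
= 5^10(cos(10*225°) + i sin(10*225°))
= 9765625(cos 90° + i sin 90°)
= 9765625i


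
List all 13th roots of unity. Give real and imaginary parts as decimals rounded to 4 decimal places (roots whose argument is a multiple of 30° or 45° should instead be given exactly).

ω_k = e^(2πik/13) = cos(2πk/13) + i sin(2πk/13) for k = 0, 1, ..., 12
Roots: 1, 0.8855 + 0.4647i, 0.5681 + 0.8230i, 0.1205 + 0.9927i, -0.3546 + 0.9350i, -0.7485 + 0.6631i, -0.9709 + 0.2393i, -0.9709 - 0.2393i, -0.7485 - 0.6631i, -0.3546 - 0.9350i, 0.1205 - 0.9927i, 0.5681 - 0.8230i, 0.8855 - 0.4647i


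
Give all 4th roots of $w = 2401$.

|w| = 2401, arg(w) = 0°
Root modulus = 2401^(1/4) = 7
Root arguments: θ_k = (0° + 360°k)/4 for k = 0, 1, ..., 3
Roots: 7, 7i, -7, -7i


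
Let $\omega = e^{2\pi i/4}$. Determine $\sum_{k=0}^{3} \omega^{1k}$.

Let ζ = ω^1 = e^(2πi·1/4). Since 4 ∤ 1, ζ ≠ 1.
Sum = Σ_{k=0}^{3} ζ^k = (ζ^4 - 1)/(ζ - 1) = (ω^{1·4} - 1)/(ζ - 1) = (1 - 1)/(ζ - 1) = 0


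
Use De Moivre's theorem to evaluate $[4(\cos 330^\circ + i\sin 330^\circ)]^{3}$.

By De Moivre: z^n = r^n(cos(nθ) + i sin(nθ))
= 4^3(cos(3*330°) + i sin(3*330°))
= 64(cos 270° + i sin 270°)
= -64i


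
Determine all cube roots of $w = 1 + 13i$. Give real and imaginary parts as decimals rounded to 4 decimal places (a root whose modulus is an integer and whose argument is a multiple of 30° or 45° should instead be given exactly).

|w| = sqrt(170) ≈ 13.038405, arg(w) ≈ 85.601295°
Root modulus = sqrt(170)^(1/3) ≈ 2.353648
Root arguments: θ_k = (arg(w) + 360°k)/3 for k = 0, 1, ..., 2
Compute each root as (root modulus)(cos θ_k + i sin θ_k) using full-precision intermediates, then round to 4 decimal places.
Roots: 2.0678 + 1.1243i, -2.0075 + 1.2286i, -0.0602 - 2.3529i


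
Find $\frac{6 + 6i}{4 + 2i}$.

Multiply numerator and denominator by conjugate (4 - 2i):
= (6 + 6i)(4 - 2i) / (4^2 + 2^2)
= (36 + 12i) / 20
Divide through by 4: (9 + 3i) / 5
= 9/5 + (3/5)i


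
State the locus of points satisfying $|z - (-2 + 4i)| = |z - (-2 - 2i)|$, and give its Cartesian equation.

|z - z1| = |z - z2| means z is equidistant from z1 and z2,
i.e. the perpendicular bisector of the segment from (-2, 4) to (-2, -2) (midpoint (-2, 1)).
With z = x + yi, square both sides:
(x - (-2))^2 + (y - 4)^2 = (x - (-2))^2 + (y - (-2))^2
The x^2 and y^2 terms cancel: 0x + (-12)y = 8 - 20 = -12
Simplify: y = 1
Locus: Perpendicular bisector of the segment from (-2, 4) to (-2, -2): the line y = 1


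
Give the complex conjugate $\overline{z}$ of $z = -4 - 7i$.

If z = a + bi, then conjugate(z) = a - bi
conjugate(-4 - 7i) = -4 + 7i


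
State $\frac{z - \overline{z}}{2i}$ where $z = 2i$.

z - conjugate(z) = 2bi
(z - conjugate(z))/(2i) = 2bi/(2i) = b = 2


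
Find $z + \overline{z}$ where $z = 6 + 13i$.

z + conjugate(z) = (a + bi) + (a - bi) = 2a
= 2 * 6 = 12


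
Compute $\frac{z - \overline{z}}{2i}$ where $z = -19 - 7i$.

z - conjugate(z) = 2bi
(z - conjugate(z))/(2i) = 2bi/(2i) = b = -7


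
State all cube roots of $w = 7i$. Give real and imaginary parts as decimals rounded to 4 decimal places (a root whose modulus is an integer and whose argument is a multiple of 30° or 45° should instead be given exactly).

|w| = 7, arg(w) = 90°
Root modulus = 7^(1/3) ≈ 1.912931
Root arguments: θ_k = (90° + 360°k)/3 for k = 0, 1, ..., 2
Compute each root as (root modulus)(cos θ_k + i sin θ_k) using full-precision intermediates, then round to 4 decimal places.
Roots: 1.6566 + 0.9565i, -1.6566 + 0.9565i, -1.9129i


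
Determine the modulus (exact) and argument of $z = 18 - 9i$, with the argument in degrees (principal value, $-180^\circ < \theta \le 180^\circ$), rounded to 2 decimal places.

|z| = sqrt(18^2 + (-9)^2) = sqrt(405)
arg(z) = arctan(b/a) = arctan(-9/18) (quadrant-adjusted) = -26.57°


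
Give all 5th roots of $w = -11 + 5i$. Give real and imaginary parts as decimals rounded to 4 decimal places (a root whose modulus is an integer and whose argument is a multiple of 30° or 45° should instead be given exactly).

|w| = sqrt(146) ≈ 12.083046, arg(w) ≈ 155.556045°
Root modulus = sqrt(146)^(1/5) ≈ 1.646021
Root arguments: θ_k = (arg(w) + 360°k)/5 for k = 0, 1, ..., 4
Compute each root as (root modulus)(cos θ_k + i sin θ_k) using full-precision intermediates, then round to 4 decimal places.
Roots: 1.4093 + 0.8505i, -0.3734 + 1.6031i, -1.6400 + 0.1403i, -0.6402 - 1.5164i, 1.2444 - 1.0775i


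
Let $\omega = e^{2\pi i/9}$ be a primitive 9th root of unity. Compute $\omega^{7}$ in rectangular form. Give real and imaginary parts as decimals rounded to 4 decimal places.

ω^7 = e^(2πi·7/9) = e^(i·14π/9)
= cos(14π/9) + i sin(14π/9)
= 0.1736 - 0.9848i


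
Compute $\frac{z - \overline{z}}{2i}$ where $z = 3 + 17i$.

z - conjugate(z) = 2bi
(z - conjugate(z))/(2i) = 2bi/(2i) = b = 17


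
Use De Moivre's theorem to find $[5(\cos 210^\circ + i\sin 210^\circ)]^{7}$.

By De Moivre: z^n = r^n(cos(nθ) + i sin(nθ))
= 5^7(cos(7*210°) + i sin(7*210°))
= 78125(cos 30° + i sin 30°)
= 78125*sqrt(3)/2 + (78125/2)i


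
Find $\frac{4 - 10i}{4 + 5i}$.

Multiply numerator and denominator by conjugate (4 - 5i):
= (4 - 10i)(4 - 5i) / (4^2 + 5^2)
= (-34 - 60i) / 41
= -34/41 - (60/41)i


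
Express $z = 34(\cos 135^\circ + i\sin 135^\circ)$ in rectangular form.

a = r cos θ = 34 * -sqrt(2)/2 = -17*sqrt(2)
b = r sin θ = 34 * sqrt(2)/2 = 17*sqrt(2)
z = -17*sqrt(2) + 17*sqrt(2)i


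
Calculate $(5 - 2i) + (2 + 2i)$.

(5 + 2) + (-2 + 2)i = 7


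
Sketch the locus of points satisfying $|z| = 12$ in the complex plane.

|z| = 12 means sqrt(x^2 + y^2) = 12
This is a circle of radius 12 centered at the origin


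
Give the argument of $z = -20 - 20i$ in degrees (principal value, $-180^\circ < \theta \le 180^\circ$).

θ = arctan(b/a) = arctan(-20/-20) (quadrant-adjusted) = -135°


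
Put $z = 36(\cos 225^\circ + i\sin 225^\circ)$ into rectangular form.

a = r cos θ = 36 * -sqrt(2)/2 = -18*sqrt(2)
b = r sin θ = 36 * -sqrt(2)/2 = -18*sqrt(2)
z = -18*sqrt(2) - 18*sqrt(2)i


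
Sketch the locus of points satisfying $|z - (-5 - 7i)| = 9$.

|z - z0| = r describes a circle centered at z0 with radius r
Here z0 = -5 - 7i and r = 9
Locus: Circle centered at (-5, -7) with radius 9


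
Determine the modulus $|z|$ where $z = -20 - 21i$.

|z| = sqrt(a^2 + b^2) = sqrt((-20)^2 + (-21)^2) = sqrt(841) = 29


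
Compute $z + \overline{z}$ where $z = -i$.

z + conjugate(z) = (a + bi) + (a - bi) = 2a
= 2 * 0 = 0


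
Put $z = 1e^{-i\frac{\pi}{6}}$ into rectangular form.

a = r cos θ = 1 * sqrt(3)/2 = sqrt(3)/2
b = r sin θ = 1 * -1/2 = -1/2
z = sqrt(3)/2 - (1/2)i


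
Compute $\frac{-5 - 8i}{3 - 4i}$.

Multiply numerator and denominator by conjugate (3 + 4i):
= (-5 - 8i)(3 + 4i) / (3^2 + (-4)^2)
= (17 - 44i) / 25
= 17/25 - (44/25)i


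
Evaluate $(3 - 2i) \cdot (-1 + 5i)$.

(a1*a2 - b1*b2) + (a1*b2 + b1*a2)i
= (-3 - (-10)) + (15 + 2)i
= 7 + 17i


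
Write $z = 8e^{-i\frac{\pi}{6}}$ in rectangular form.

a = r cos θ = 8 * sqrt(3)/2 = 4*sqrt(3)
b = r sin θ = 8 * -1/2 = -4
z = 4*sqrt(3) - 4i


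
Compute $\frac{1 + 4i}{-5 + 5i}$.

Multiply numerator and denominator by conjugate (-5 - 5i):
= (1 + 4i)(-5 - 5i) / ((-5)^2 + 5^2)
= (15 - 25i) / 50
Divide through by 5: (3 - 5i) / 10
= 3/10 - (1/2)i


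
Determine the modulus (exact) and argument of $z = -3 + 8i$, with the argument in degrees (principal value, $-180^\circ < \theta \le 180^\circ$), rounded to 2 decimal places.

|z| = sqrt((-3)^2 + 8^2) = sqrt(73)
arg(z) = arctan(b/a) = arctan(8/-3) (quadrant-adjusted) = 110.56°


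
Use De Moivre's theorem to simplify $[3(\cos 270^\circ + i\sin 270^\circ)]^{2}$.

By De Moivre: z^n = r^n(cos(nθ) + i sin(nθ))
= 3^2(cos(2*270°) + i sin(2*270°))
= 9(cos 180° + i sin 180°)
= -9


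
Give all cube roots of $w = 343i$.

|w| = 343, arg(w) = 90°
Root modulus = 343^(1/3) = 7
Root arguments: θ_k = (90° + 360°k)/3 for k = 0, 1, ..., 2
Roots: 7*sqrt(3)/2 + (7/2)i, -7*sqrt(3)/2 + (7/2)i, -7i


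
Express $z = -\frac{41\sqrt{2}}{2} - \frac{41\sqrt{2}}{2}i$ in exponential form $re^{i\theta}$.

r = |z| = sqrt((-41*sqrt(2)/2)^2 + (-41*sqrt(2)/2)^2) = sqrt(1681/2 + 1681/2) = sqrt(1681) = 41
θ = arctan(b/a) = arctan(-28.9914/-28.9914) (quadrant-adjusted) = 225° = 5π/4
z = 41e^(i*5π/4)


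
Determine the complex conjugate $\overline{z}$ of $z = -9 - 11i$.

If z = a + bi, then conjugate(z) = a - bi
conjugate(-9 - 11i) = -9 + 11i


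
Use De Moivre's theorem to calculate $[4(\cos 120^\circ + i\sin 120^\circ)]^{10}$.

By De Moivre: z^n = r^n(cos(nθ) + i sin(nθ))
= 4^10(cos(10*120°) + i sin(10*120°))
= 1048576(cos 120° + i sin 120°)
= -524288 + 524288*sqrt(3)i


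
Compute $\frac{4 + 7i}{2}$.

Divisor is real, so divide each part by 2:
= 2 + (7/2)i


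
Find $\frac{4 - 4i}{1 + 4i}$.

Multiply numerator and denominator by conjugate (1 - 4i):
= (4 - 4i)(1 - 4i) / (1^2 + 4^2)
= (-12 - 20i) / 17
= -12/17 - (20/17)i


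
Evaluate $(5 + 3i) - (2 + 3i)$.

(5 - 2) + (3 - 3)i = 3


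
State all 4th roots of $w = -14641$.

|w| = 14641, arg(w) = 180°
Root modulus = 14641^(1/4) = 11
Root arguments: θ_k = (180° + 360°k)/4 for k = 0, 1, ..., 3
Roots: 11*sqrt(2)/2 + (11*sqrt(2)/2)i, -11*sqrt(2)/2 + (11*sqrt(2)/2)i, -11*sqrt(2)/2 - (11*sqrt(2)/2)i, 11*sqrt(2)/2 - (11*sqrt(2)/2)i


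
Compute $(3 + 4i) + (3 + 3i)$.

(3 + 3) + (4 + 3)i = 6 + 7i


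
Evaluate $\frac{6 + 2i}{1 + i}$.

Multiply numerator and denominator by conjugate (1 - i):
= (6 + 2i)(1 - i) / (1^2 + 1^2)
= (8 - 4i) / 2
= 4 - 2i


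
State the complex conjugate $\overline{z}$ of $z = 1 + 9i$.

If z = a + bi, then conjugate(z) = a - bi
conjugate(1 + 9i) = 1 - 9i


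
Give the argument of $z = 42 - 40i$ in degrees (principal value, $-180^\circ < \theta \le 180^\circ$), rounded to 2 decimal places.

θ = arctan(b/a) = arctan(-40/42) (quadrant-adjusted) = -43.60°


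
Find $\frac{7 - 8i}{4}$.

Divisor is real, so divide each part by 4:
= 7/4 - 2i


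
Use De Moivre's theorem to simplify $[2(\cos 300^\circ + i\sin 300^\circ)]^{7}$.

By De Moivre: z^n = r^n(cos(nθ) + i sin(nθ))
= 2^7(cos(7*300°) + i sin(7*300°))
= 128(cos 300° + i sin 300°)
= 64 - 64*sqrt(3)i


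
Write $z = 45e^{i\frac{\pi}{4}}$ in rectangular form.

a = r cos θ = 45 * sqrt(2)/2 = 45*sqrt(2)/2
b = r sin θ = 45 * sqrt(2)/2 = 45*sqrt(2)/2
z = 45*sqrt(2)/2 + (45*sqrt(2)/2)i


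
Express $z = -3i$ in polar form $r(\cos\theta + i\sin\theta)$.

r = |z| = sqrt(a^2 + b^2) = sqrt((0)^2 + (-3)^2) = sqrt(0 + 9) = sqrt(9) = 3
a = 0 and b < 0, so z lies on the negative imaginary axis: θ = 270°
z = 3(cos 270° + i sin 270°)


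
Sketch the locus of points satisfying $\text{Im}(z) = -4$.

Im(z) = y where z = x + yi; the equation y = -4 is satisfied by all points with that y-coordinate
Locus: Horizontal line y = -4


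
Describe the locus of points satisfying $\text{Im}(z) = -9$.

Im(z) = y where z = x + yi; the equation y = -9 is satisfied by all points with that y-coordinate
Locus: Horizontal line y = -9


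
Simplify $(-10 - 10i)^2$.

(a + bi)^2 = a^2 - b^2 + 2abi
= (-10)^2 - (-10)^2 + 2*(-10)*(-10)i
= 200i


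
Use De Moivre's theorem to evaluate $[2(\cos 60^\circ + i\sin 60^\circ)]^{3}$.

By De Moivre: z^n = r^n(cos(nθ) + i sin(nθ))
= 2^3(cos(3*60°) + i sin(3*60°))
= 8(cos 180° + i sin 180°)
= -8


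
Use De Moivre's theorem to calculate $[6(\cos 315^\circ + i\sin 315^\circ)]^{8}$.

By De Moivre: z^n = r^n(cos(nθ) + i sin(nθ))
= 6^8(cos(8*315°) + i sin(8*315°))
= 1679616(cos 0° + i sin 0°)
= 1679616


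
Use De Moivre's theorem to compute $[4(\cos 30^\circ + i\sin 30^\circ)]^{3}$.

By De Moivre: z^n = r^n(cos(nθ) + i sin(nθ))
= 4^3(cos(3*30°) + i sin(3*30°))
= 64(cos 90° + i sin 90°)
= 64i


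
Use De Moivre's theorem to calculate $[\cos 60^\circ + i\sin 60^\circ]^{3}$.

By De Moivre: z^n = r^n(cos(nθ) + i sin(nθ))
= 1^3(cos(3*60°) + i sin(3*60°))
= 1(cos 180° + i sin 180°)
= -1


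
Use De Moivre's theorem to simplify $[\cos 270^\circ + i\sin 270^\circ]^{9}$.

By De Moivre: z^n = r^n(cos(nθ) + i sin(nθ))
= 1^9(cos(9*270°) + i sin(9*270°))
= 1(cos 270° + i sin 270°)
= -i


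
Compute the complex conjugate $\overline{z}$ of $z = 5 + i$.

If z = a + bi, then conjugate(z) = a - bi
conjugate(5 + i) = 5 - i


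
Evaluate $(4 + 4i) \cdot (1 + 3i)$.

(a1*a2 - b1*b2) + (a1*b2 + b1*a2)i
= (4 - 12) + (12 + 4)i
= -8 + 16i


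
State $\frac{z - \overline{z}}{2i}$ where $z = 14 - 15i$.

z - conjugate(z) = 2bi
(z - conjugate(z))/(2i) = 2bi/(2i) = b = -15


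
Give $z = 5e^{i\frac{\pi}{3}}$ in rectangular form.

a = r cos θ = 5 * 1/2 = 5/2
b = r sin θ = 5 * sqrt(3)/2 = 5*sqrt(3)/2
z = 5/2 + (5*sqrt(3)/2)i


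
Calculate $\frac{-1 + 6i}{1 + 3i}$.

Multiply numerator and denominator by conjugate (1 - 3i):
= (-1 + 6i)(1 - 3i) / (1^2 + 3^2)
= (17 + 9i) / 10
= 17/10 + (9/10)i


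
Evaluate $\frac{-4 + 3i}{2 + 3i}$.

Multiply numerator and denominator by conjugate (2 - 3i):
= (-4 + 3i)(2 - 3i) / (2^2 + 3^2)
= (1 + 18i) / 13
= 1/13 + (18/13)i


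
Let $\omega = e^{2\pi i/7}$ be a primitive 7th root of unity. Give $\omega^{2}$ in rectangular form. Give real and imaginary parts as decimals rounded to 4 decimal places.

ω^2 = e^(2πi·2/7) = e^(i·4π/7)
= cos(4π/7) + i sin(4π/7)
= -0.2225 + 0.9749i


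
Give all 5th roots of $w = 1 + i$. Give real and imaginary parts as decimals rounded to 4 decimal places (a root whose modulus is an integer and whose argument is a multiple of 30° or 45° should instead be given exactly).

|w| = sqrt(2) ≈ 1.414214, arg(w) = 45°
Root modulus = sqrt(2)^(1/5) ≈ 1.071773
Root arguments: θ_k = (45° + 360°k)/5 for k = 0, 1, ..., 4
Compute each root as (root modulus)(cos θ_k + i sin θ_k) using full-precision intermediates, then round to 4 decimal places.
Roots: 1.0586 + 0.1677i, 0.1677 + 1.0586i, -0.9550 + 0.4866i, -0.7579 - 0.7579i, 0.4866 - 0.9550i


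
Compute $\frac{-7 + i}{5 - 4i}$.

Multiply numerator and denominator by conjugate (5 + 4i):
= (-7 + i)(5 + 4i) / (5^2 + (-4)^2)
= (-39 - 23i) / 41
= -39/41 - (23/41)i


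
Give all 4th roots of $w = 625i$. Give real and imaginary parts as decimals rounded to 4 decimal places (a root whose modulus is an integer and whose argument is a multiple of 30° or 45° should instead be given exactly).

|w| = 625, arg(w) = 90°
Root modulus = 625^(1/4) = 5
Root arguments: θ_k = (90° + 360°k)/4 for k = 0, 1, ..., 3
Compute each root as (root modulus)(cos θ_k + i sin θ_k) using full-precision intermediates, then round to 4 decimal places.
Roots: 4.6194 + 1.9134i, -1.9134 + 4.6194i, -4.6194 - 1.9134i, 1.9134 - 4.6194i


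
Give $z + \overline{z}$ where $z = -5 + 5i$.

z + conjugate(z) = (a + bi) + (a - bi) = 2a
= 2 * (-5) = -10


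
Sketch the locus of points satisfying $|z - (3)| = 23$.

|z - z0| = r describes a circle centered at z0 with radius r
Here z0 = 3 and r = 23
Locus: Circle centered at (3, 0) with radius 23


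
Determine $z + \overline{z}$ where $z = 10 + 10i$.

z + conjugate(z) = (a + bi) + (a - bi) = 2a
= 2 * 10 = 20


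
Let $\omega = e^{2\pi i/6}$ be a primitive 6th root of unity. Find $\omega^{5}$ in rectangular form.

ω^5 = e^(2πi·5/6) = e^(i·5π/3)
= cos(5π/3) + i sin(5π/3)
= 1/2 - (sqrt(3)/2)i


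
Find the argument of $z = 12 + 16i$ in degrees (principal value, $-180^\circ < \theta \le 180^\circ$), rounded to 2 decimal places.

θ = arctan(b/a) = arctan(16/12) (quadrant-adjusted) = 53.13°


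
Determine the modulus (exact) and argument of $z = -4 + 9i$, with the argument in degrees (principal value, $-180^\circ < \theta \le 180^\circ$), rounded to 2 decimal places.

|z| = sqrt((-4)^2 + 9^2) = sqrt(97)
arg(z) = arctan(b/a) = arctan(9/-4) (quadrant-adjusted) = 113.96°


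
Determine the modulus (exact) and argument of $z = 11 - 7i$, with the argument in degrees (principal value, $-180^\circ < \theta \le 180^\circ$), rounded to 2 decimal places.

|z| = sqrt(11^2 + (-7)^2) = sqrt(170)
arg(z) = arctan(b/a) = arctan(-7/11) (quadrant-adjusted) = -32.47°


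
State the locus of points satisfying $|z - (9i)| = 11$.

|z - z0| = r describes a circle centered at z0 with radius r
Here z0 = 9i and r = 11
Locus: Circle centered at (0, 9) with radius 11


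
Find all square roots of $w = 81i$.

|w| = 81, arg(w) = 90°
Root modulus = 81^(1/2) = 9
Root arguments: θ_k = (90° + 360°k)/2 for k = 0, 1, ..., 1
Roots: 9*sqrt(2)/2 + (9*sqrt(2)/2)i, -9*sqrt(2)/2 - (9*sqrt(2)/2)i


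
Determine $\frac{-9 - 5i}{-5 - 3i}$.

Multiply numerator and denominator by conjugate (-5 + 3i):
= (-9 - 5i)(-5 + 3i) / ((-5)^2 + (-3)^2)
= (60 - 2i) / 34
Divide through by 2: (30 - i) / 17
= 30/17 - (1/17)i


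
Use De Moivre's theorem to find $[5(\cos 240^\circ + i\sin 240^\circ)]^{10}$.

By De Moivre: z^n = r^n(cos(nθ) + i sin(nθ))
= 5^10(cos(10*240°) + i sin(10*240°))
= 9765625(cos 240° + i sin 240°)
= -9765625/2 - (9765625*sqrt(3)/2)i


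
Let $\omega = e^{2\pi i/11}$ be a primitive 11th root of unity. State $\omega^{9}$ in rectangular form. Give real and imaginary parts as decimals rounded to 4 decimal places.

ω^9 = e^(2πi·9/11) = e^(i·18π/11)
= cos(18π/11) + i sin(18π/11)
= 0.4154 - 0.9096i


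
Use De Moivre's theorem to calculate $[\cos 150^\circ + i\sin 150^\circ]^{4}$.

By De Moivre: z^n = r^n(cos(nθ) + i sin(nθ))
= 1^4(cos(4*150°) + i sin(4*150°))
= 1(cos 240° + i sin 240°)
= -1/2 - (sqrt(3)/2)i


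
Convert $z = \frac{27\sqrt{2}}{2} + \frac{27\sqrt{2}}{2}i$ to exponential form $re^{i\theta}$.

r = |z| = sqrt((27*sqrt(2)/2)^2 + (27*sqrt(2)/2)^2) = sqrt(729/2 + 729/2) = sqrt(729) = 27
θ = arctan(b/a) = arctan(19.0919/19.0919) (quadrant-adjusted) = 45° = π/4
z = 27e^(i*π/4)


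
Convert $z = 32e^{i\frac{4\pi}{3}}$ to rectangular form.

a = r cos θ = 32 * -1/2 = -16
b = r sin θ = 32 * -sqrt(3)/2 = -16*sqrt(3)
z = -16 - 16*sqrt(3)i


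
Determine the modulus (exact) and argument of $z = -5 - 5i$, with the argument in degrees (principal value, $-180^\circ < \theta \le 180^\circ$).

|z| = sqrt((-5)^2 + (-5)^2) = sqrt(50)
arg(z) = arctan(b/a) = arctan(-5/-5) (quadrant-adjusted) = -135°


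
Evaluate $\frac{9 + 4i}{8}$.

Divisor is real, so divide each part by 8:
= 9/8 + (1/2)i


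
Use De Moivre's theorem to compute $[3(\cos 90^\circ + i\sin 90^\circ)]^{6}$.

By De Moivre: z^n = r^n(cos(nθ) + i sin(nθ))
= 3^6(cos(6*90°) + i sin(6*90°))
= 729(cos 180° + i sin 180°)
= -729


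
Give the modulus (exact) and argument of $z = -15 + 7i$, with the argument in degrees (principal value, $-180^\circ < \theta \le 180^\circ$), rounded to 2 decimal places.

|z| = sqrt((-15)^2 + 7^2) = sqrt(274)
arg(z) = arctan(b/a) = arctan(7/-15) (quadrant-adjusted) = 154.98°


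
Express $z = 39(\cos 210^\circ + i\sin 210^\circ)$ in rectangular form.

a = r cos θ = 39 * -sqrt(3)/2 = -39*sqrt(3)/2
b = r sin θ = 39 * -1/2 = -39/2
z = -39*sqrt(3)/2 - (39/2)i


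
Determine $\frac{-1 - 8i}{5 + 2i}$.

Multiply numerator and denominator by conjugate (5 - 2i):
= (-1 - 8i)(5 - 2i) / (5^2 + 2^2)
= (-21 - 38i) / 29
= -21/29 - (38/29)i


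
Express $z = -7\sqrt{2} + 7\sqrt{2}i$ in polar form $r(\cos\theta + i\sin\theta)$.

r = |z| = sqrt(a^2 + b^2) = sqrt((-7*sqrt(2))^2 + (7*sqrt(2))^2) = sqrt(98 + 98) = sqrt(196) = 14
θ = arctan(b/a) = arctan(9.8995/-9.8995) (quadrant-adjusted) = 135°
z = 14(cos 135° + i sin 135°)


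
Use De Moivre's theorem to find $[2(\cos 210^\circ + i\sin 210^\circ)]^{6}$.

By De Moivre: z^n = r^n(cos(nθ) + i sin(nθ))
= 2^6(cos(6*210°) + i sin(6*210°))
= 64(cos 180° + i sin 180°)
= -64


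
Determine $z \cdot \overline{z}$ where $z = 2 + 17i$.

z * conjugate(z) = |z|^2 = a^2 + b^2
= 2^2 + 17^2 = 293


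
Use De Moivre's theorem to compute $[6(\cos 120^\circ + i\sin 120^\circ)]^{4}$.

By De Moivre: z^n = r^n(cos(nθ) + i sin(nθ))
= 6^4(cos(4*120°) + i sin(4*120°))
= 1296(cos 120° + i sin 120°)
= -648 + 648*sqrt(3)i


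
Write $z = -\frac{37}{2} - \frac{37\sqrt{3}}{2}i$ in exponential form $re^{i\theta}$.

r = |z| = sqrt((-37/2)^2 + (-37*sqrt(3)/2)^2) = sqrt(1369/4 + 4107/4) = sqrt(1369) = 37
θ = arctan(b/a) = arctan(-32.0429/-18.5) (quadrant-adjusted) = 240° = 4π/3
z = 37e^(i*4π/3)


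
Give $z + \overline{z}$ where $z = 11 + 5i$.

z + conjugate(z) = (a + bi) + (a - bi) = 2a
= 2 * 11 = 22


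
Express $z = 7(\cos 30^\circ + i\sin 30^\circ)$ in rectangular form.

a = r cos θ = 7 * sqrt(3)/2 = 7*sqrt(3)/2
b = r sin θ = 7 * 1/2 = 7/2
z = 7*sqrt(3)/2 + (7/2)i


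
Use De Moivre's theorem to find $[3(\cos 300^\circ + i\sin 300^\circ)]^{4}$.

By De Moivre: z^n = r^n(cos(nθ) + i sin(nθ))
= 3^4(cos(4*300°) + i sin(4*300°))
= 81(cos 120° + i sin 120°)
= -81/2 + (81*sqrt(3)/2)i


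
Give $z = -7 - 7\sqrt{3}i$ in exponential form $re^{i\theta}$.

r = |z| = sqrt((-7)^2 + (-7*sqrt(3))^2) = sqrt(49 + 147) = sqrt(196) = 14
θ = arctan(b/a) = arctan(-12.1244/-7) (quadrant-adjusted) = -120° = -2π/3
z = 14e^(-i*2π/3)


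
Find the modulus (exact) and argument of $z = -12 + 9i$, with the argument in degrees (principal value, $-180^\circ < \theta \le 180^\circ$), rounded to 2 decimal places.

|z| = sqrt((-12)^2 + 9^2) = 15
arg(z) = arctan(b/a) = arctan(9/-12) (quadrant-adjusted) = 143.13°


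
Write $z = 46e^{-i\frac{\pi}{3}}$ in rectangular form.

a = r cos θ = 46 * 1/2 = 23
b = r sin θ = 46 * -sqrt(3)/2 = -23*sqrt(3)
z = 23 - 23*sqrt(3)i


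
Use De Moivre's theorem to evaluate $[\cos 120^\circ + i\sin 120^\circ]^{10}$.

By De Moivre: z^n = r^n(cos(nθ) + i sin(nθ))
= 1^10(cos(10*120°) + i sin(10*120°))
= 1(cos 120° + i sin 120°)
= -1/2 + (sqrt(3)/2)i


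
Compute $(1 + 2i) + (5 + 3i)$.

(1 + 5) + (2 + 3)i = 6 + 5i


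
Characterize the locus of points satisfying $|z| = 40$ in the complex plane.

|z| = 40 means sqrt(x^2 + y^2) = 40
This is a circle of radius 40 centered at the origin


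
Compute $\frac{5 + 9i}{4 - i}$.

Multiply numerator and denominator by conjugate (4 + i):
= (5 + 9i)(4 + i) / (4^2 + (-1)^2)
= (11 + 41i) / 17
= 11/17 + (41/17)i


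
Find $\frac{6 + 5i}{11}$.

Divisor is real, so divide each part by 11:
= 6/11 + (5/11)i


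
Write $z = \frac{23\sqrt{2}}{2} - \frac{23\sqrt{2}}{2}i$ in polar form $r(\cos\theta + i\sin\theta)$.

r = |z| = sqrt(a^2 + b^2) = sqrt((23*sqrt(2)/2)^2 + (-23*sqrt(2)/2)^2) = sqrt(529/2 + 529/2) = sqrt(529) = 23
θ = arctan(b/a) = arctan(-16.2635/16.2635) (quadrant-adjusted) = 315°
z = 23(cos 315° + i sin 315°)


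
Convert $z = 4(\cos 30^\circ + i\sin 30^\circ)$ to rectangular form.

a = r cos θ = 4 * sqrt(3)/2 = 2*sqrt(3)
b = r sin θ = 4 * 1/2 = 2
z = 2*sqrt(3) + 2i


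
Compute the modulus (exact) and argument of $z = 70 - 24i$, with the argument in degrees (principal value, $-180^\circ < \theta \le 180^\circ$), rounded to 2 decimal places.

|z| = sqrt(70^2 + (-24)^2) = 74
arg(z) = arctan(b/a) = arctan(-24/70) (quadrant-adjusted) = -18.92°


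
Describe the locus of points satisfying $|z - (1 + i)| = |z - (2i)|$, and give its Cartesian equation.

|z - z1| = |z - z2| means z is equidistant from z1 and z2,
i.e. the perpendicular bisector of the segment from (1, 1) to (0, 2) (midpoint (1/2, 3/2)).
With z = x + yi, square both sides:
(x - 1)^2 + (y - 1)^2 = (x - 0)^2 + (y - 2)^2
The x^2 and y^2 terms cancel: -2x + 2y = 4 - 2 = 2
Simplify: x - y = -1
Locus: Perpendicular bisector of the segment from (1, 1) to (0, 2): the line x - y = -1


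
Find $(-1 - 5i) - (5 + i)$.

(-1 - 5) + (-5 - 1)i = -6 - 6i


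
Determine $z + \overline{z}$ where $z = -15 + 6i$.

z + conjugate(z) = (a + bi) + (a - bi) = 2a
= 2 * (-15) = -30


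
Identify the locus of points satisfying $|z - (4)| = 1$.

|z - z0| = r describes a circle centered at z0 with radius r
Here z0 = 4 and r = 1
Locus: Circle centered at (4, 0) with radius 1


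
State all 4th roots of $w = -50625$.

|w| = 50625, arg(w) = 180°
Root modulus = 50625^(1/4) = 15
Root arguments: θ_k = (180° + 360°k)/4 for k = 0, 1, ..., 3
Roots: 15*sqrt(2)/2 + (15*sqrt(2)/2)i, -15*sqrt(2)/2 + (15*sqrt(2)/2)i, -15*sqrt(2)/2 - (15*sqrt(2)/2)i, 15*sqrt(2)/2 - (15*sqrt(2)/2)i


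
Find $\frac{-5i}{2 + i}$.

Multiply numerator and denominator by conjugate (2 - i):
= (-5i)(2 - i) / (2^2 + 1^2)
= (-5 - 10i) / 5
= -1 - 2i


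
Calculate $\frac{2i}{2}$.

Divisor is real, so divide each part by 2:
= i


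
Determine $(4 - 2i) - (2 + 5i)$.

(4 - 2) + (-2 - 5)i = 2 - 7i


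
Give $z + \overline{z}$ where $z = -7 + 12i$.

z + conjugate(z) = (a + bi) + (a - bi) = 2a
= 2 * (-7) = -14


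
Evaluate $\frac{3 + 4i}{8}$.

Divisor is real, so divide each part by 8:
= 3/8 + (1/2)i


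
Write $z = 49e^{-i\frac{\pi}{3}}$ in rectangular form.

a = r cos θ = 49 * 1/2 = 49/2
b = r sin θ = 49 * -sqrt(3)/2 = -49*sqrt(3)/2
z = 49/2 - (49*sqrt(3)/2)i


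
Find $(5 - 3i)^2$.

(a + bi)^2 = a^2 - b^2 + 2abi
= 5^2 - (-3)^2 + 2*5*(-3)i
= 16 - 30i


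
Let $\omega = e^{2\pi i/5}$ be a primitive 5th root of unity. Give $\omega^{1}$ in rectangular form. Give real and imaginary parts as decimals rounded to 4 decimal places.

ω^1 = e^(2πi·1/5) = e^(i·2π/5)
= cos(2π/5) + i sin(2π/5)
= 0.3090 + 0.9511i


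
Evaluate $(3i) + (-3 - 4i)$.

(0 + (-3)) + (3 + (-4))i = -3 - i


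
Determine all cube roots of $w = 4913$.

|w| = 4913, arg(w) = 0°
Root modulus = 4913^(1/3) = 17
Root arguments: θ_k = (0° + 360°k)/3 for k = 0, 1, ..., 2
Roots: 17, -17/2 + (17*sqrt(3)/2)i, -17/2 - (17*sqrt(3)/2)i


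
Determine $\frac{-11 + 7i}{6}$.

Divisor is real, so divide each part by 6:
= -11/6 + (7/6)i


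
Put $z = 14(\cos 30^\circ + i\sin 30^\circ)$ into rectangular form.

a = r cos θ = 14 * sqrt(3)/2 = 7*sqrt(3)
b = r sin θ = 14 * 1/2 = 7
z = 7*sqrt(3) + 7i


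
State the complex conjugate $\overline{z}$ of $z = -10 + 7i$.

If z = a + bi, then conjugate(z) = a - bi
conjugate(-10 + 7i) = -10 - 7i


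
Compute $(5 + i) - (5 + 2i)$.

(5 - 5) + (1 - 2)i = -i


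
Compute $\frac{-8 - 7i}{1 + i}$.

Multiply numerator and denominator by conjugate (1 - i):
= (-8 - 7i)(1 - i) / (1^2 + 1^2)
= (-15 + i) / 2
= -15/2 + (1/2)i


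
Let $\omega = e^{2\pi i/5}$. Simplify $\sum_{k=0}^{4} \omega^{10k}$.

Since 5 divides 10, ω^10 = (ω^5)^2 = 1^2 = 1, so every term is 1.
Sum = 5 · 1 = 5


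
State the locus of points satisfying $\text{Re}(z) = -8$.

Re(z) = x where z = x + yi; the equation x = -8 is satisfied by all points with that x-coordinate
Locus: Vertical line x = -8


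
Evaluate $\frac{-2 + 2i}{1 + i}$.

Multiply numerator and denominator by conjugate (1 - i):
= (-2 + 2i)(1 - i) / (1^2 + 1^2)
= (4i) / 2
= 2i


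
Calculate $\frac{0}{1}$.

Divisor is real, so divide each part by 1:
= 0


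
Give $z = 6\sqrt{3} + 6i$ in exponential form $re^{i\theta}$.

r = |z| = sqrt((6*sqrt(3))^2 + (6)^2) = sqrt(108 + 36) = sqrt(144) = 12
θ = arctan(b/a) = arctan(6/10.3923) (quadrant-adjusted) = 30° = π/6
z = 12e^(i*π/6)


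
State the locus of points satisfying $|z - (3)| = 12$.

|z - z0| = r describes a circle centered at z0 with radius r
Here z0 = 3 and r = 12
Locus: Circle centered at (3, 0) with radius 12
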